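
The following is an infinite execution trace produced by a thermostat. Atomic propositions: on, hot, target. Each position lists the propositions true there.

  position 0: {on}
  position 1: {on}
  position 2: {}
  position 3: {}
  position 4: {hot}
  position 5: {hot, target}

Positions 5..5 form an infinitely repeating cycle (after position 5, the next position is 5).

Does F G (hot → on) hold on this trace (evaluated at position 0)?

G (hot → on) is false at every position 0..5, so it never becomes true and F G (hot → on) fails.

No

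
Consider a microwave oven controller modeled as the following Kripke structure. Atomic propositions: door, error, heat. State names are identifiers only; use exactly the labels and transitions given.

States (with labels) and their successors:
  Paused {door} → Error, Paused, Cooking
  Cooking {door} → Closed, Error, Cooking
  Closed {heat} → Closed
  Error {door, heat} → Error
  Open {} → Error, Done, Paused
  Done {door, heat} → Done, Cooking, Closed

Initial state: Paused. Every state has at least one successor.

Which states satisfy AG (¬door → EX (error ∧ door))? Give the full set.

States satisfying ¬door → EX (error ∧ door): {Paused, Cooking, Error, Done}.
States satisfying AG (¬door → EX (error ∧ door)): {Error}.

{Error}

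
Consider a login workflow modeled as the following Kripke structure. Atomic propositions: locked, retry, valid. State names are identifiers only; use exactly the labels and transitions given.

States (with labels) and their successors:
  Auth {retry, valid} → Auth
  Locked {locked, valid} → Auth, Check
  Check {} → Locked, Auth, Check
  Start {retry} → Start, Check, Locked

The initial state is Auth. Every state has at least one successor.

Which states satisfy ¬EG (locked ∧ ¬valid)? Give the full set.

States satisfying locked ∧ ¬valid: ∅.
States satisfying EG (locked ∧ ¬valid): ∅.
States satisfying ¬EG (locked ∧ ¬valid): {Auth, Locked, Check, Start}.

{Auth, Locked, Check, Start}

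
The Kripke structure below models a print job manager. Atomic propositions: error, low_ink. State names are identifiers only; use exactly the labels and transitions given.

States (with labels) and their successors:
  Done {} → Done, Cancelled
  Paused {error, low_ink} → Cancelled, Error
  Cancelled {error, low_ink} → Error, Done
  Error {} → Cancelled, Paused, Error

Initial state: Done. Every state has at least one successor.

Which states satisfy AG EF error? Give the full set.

States satisfying EF error: {Done, Paused, Cancelled, Error}.
States satisfying AG EF error: {Done, Paused, Cancelled, Error}.

{Done, Paused, Cancelled, Error}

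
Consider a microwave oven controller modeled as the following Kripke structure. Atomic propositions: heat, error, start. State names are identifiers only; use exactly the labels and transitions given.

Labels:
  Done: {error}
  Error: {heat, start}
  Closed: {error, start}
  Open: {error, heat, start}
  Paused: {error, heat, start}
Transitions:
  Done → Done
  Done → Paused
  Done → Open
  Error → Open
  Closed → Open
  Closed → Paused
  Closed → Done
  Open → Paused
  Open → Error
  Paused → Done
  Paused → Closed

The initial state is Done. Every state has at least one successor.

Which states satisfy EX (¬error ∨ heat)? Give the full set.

{Done, Error, Closed, Open}

States satisfying ¬error ∨ heat: {Error, Open, Paused}.
States satisfying EX (¬error ∨ heat): {Done, Error, Closed, Open}.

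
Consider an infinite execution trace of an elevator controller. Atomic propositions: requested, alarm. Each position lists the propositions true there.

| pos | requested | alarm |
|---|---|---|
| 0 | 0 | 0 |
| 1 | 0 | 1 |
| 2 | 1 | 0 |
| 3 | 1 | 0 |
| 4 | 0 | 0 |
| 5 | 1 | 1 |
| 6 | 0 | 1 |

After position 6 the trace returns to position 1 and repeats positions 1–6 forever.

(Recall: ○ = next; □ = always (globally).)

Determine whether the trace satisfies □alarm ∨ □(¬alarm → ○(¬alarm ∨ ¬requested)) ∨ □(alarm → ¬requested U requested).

Yes

alarm → ¬requested U requested holds at every position 0..6, and those are all positions ever visited, so □(alarm → ¬requested U requested) holds.
Positions where alarm holds: 1, 5, 6.
Check ¬requested U requested at each: 1→ok, 5→ok, 6→ok.
At position 0: □alarm ∨ □(¬alarm → ○(¬alarm ∨ ¬requested)) is false; □(alarm → ¬requested U requested) is true; so □alarm ∨ □(¬alarm → ○(¬alarm ∨ ¬requested)) ∨ □(alarm → ¬requested U requested) is true.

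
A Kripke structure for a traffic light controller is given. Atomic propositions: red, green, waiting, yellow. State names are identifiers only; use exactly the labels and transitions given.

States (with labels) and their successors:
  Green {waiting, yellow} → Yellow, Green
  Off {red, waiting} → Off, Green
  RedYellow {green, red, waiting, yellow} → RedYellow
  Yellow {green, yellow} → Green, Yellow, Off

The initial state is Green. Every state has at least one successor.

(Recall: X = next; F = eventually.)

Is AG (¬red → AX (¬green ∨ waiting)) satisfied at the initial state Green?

States satisfying ¬red → AX (¬green ∨ waiting): {Off, RedYellow}.
States satisfying AG (¬red → AX (¬green ∨ waiting)): {RedYellow}.
Green is reachable from Green and violates ¬red → AX (¬green ∨ waiting), so AG fails at Green.
Green ∉ Sat(AG (¬red → AX (¬green ∨ waiting))).

Does not hold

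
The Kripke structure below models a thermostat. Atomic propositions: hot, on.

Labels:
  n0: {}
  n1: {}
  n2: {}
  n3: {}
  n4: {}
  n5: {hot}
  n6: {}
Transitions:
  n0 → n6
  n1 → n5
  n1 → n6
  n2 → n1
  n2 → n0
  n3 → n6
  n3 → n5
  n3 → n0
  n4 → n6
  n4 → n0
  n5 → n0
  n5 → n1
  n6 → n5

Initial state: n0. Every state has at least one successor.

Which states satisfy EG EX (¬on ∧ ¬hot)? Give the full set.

{n1, n2, n3, n5}

States satisfying EX (¬on ∧ ¬hot): {n0, n1, n2, n3, n4, n5}.
States satisfying EG EX (¬on ∧ ¬hot): {n1, n2, n3, n5}.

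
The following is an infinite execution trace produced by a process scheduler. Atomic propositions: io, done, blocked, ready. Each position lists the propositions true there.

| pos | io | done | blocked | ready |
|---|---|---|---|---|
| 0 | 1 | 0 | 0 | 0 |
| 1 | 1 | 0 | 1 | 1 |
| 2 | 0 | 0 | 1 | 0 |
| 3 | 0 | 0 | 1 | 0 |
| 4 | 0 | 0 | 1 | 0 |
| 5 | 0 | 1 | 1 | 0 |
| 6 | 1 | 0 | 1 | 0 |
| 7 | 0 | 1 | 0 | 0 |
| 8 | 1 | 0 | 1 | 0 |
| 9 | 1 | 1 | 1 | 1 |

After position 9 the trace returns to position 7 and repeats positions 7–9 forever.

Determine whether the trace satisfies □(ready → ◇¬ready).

ready → ◇¬ready holds at every position 0..9, and those are all positions ever visited, so □(ready → ◇¬ready) holds.
Positions where ready holds: 1, 9.
Check ◇¬ready at each: 1→ok, 9→ok.

Yes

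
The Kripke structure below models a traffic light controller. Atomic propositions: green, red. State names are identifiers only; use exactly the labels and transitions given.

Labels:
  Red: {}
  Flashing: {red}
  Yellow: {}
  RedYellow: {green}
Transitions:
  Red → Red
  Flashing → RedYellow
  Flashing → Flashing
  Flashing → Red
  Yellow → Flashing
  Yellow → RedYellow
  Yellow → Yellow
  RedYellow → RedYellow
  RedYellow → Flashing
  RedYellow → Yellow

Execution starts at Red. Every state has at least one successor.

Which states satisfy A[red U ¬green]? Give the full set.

{Red, Flashing, Yellow}

States satisfying red: {Flashing}.
States satisfying ¬green: {Red, Flashing, Yellow}.
States satisfying A[red U ¬green]: {Red, Flashing, Yellow}.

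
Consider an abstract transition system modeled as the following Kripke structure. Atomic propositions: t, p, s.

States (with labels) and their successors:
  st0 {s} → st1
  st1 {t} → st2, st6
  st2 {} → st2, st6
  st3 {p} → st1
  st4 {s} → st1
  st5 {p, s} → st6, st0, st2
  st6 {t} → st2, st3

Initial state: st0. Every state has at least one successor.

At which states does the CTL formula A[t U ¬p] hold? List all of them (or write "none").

{st0, st1, st2, st4, st6}

States satisfying t: {st1, st6}.
States satisfying ¬p: {st0, st1, st2, st4, st6}.
States satisfying A[t U ¬p]: {st0, st1, st2, st4, st6}.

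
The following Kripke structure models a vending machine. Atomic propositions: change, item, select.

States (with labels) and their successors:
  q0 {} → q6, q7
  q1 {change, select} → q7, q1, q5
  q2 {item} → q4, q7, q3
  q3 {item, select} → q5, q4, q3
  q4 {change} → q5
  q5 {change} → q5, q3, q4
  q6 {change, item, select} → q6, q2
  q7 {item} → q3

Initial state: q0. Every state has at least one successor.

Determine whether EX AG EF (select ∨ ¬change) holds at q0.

States satisfying AG EF (select ∨ ¬change): {q0, q1, q2, q3, q4, q5, q6, q7}.
States satisfying EX AG EF (select ∨ ¬change): {q0, q1, q2, q3, q4, q5, q6, q7}.
q0 ∈ Sat(EX AG EF (select ∨ ¬change)).

Holds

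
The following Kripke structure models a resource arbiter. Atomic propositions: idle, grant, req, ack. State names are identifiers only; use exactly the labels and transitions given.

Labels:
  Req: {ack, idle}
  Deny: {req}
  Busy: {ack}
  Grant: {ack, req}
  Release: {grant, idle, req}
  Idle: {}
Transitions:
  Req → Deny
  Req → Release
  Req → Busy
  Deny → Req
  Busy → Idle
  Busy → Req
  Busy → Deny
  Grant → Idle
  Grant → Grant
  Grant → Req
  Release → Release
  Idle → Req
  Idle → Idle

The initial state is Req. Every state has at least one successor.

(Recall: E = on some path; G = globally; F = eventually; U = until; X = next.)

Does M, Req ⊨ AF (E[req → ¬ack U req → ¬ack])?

Satisfied

States satisfying E[req → ¬ack U req → ¬ack]: {Req, Deny, Busy, Release, Idle}.
States satisfying AF (E[req → ¬ack U req → ¬ack]): {Req, Deny, Busy, Release, Idle}.
Req ∈ Sat(AF (E[req → ¬ack U req → ¬ack])).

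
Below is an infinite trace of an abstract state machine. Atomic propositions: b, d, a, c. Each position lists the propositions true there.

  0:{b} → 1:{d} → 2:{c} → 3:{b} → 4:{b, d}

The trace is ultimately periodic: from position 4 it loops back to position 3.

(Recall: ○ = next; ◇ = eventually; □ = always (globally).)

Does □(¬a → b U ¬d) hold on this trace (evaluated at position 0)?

Does not hold

¬a → b U ¬d must hold at every position from 0 onward. It fails at position 1, so □(¬a → b U ¬d) is false.
Positions where ¬a holds: 0, 1, 2, 3, 4.
Check b U ¬d at each: 0→ok, 1→fails, 2→ok, 3→ok, 4→ok.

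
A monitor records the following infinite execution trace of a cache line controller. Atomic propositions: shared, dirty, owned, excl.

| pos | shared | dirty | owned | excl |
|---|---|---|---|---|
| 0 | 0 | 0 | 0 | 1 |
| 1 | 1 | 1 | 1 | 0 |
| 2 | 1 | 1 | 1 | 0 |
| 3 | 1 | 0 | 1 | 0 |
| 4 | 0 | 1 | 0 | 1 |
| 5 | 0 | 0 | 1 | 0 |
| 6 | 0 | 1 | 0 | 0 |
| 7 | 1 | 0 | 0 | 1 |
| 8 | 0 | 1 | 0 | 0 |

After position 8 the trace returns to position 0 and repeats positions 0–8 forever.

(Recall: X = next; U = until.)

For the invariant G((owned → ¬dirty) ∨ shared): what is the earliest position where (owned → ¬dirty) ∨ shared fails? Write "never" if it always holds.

never

(owned → ¬dirty) ∨ shared holds at every position 0..8, and those are all the positions the trace ever visits, so the invariant G((owned → ¬dirty) ∨ shared) is never violated.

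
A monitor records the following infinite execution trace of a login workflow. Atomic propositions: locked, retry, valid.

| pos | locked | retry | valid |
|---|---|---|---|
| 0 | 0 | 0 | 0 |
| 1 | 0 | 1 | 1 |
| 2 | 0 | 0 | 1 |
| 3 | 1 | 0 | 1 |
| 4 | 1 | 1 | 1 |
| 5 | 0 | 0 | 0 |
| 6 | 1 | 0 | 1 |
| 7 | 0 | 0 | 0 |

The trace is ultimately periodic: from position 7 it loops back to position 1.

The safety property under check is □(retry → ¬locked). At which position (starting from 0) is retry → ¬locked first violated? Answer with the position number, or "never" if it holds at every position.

Check retry → ¬locked at each position in order: 0 ✓, 1 ✓, 2 ✓, 3 ✓.
At position 4 the labels are {locked, retry, valid}, so retry → ¬locked is false there. This is the first violation.

4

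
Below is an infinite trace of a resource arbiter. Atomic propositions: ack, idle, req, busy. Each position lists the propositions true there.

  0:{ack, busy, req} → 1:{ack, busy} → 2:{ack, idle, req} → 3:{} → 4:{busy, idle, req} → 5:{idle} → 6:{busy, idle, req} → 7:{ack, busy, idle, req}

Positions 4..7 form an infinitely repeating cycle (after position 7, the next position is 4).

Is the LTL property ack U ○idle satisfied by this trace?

Satisfied

Walking from position 0: ○idle first holds at position 1, and ack holds at every earlier position along the way, so ack U ○idle holds.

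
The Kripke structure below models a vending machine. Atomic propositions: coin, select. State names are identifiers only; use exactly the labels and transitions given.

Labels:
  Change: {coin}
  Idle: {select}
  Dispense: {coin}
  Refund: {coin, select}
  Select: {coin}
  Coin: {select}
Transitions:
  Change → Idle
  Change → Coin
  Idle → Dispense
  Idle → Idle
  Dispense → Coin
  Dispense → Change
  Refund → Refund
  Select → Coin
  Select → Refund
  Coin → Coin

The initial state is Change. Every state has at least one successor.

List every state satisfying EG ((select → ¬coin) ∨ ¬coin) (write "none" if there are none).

States satisfying (select → ¬coin) ∨ ¬coin: {Change, Idle, Dispense, Select, Coin}.
States satisfying EG ((select → ¬coin) ∨ ¬coin): {Change, Idle, Dispense, Select, Coin}.

{Change, Idle, Dispense, Select, Coin}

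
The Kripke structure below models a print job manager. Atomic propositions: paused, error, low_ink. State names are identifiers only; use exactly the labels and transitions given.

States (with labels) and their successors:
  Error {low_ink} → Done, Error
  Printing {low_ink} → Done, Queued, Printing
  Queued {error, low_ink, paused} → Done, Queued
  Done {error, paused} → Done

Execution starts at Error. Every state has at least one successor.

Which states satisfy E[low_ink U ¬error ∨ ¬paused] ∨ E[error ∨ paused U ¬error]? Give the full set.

States satisfying low_ink: {Error, Printing, Queued}.
States satisfying ¬error ∨ ¬paused: {Error, Printing}.
States satisfying E[low_ink U ¬error ∨ ¬paused]: {Error, Printing}.
States satisfying error ∨ paused: {Queued, Done}.
States satisfying ¬error: {Error, Printing}.
States satisfying E[error ∨ paused U ¬error]: {Error, Printing}.
States satisfying E[low_ink U ¬error ∨ ¬paused] ∨ E[error ∨ paused U ¬error]: {Error, Printing}.

{Error, Printing}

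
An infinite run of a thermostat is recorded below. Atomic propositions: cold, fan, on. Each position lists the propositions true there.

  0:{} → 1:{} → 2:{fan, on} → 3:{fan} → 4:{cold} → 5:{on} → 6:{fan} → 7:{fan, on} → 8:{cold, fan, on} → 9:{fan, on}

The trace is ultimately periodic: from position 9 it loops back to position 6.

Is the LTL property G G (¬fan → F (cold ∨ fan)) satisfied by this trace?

Holds

G (¬fan → F (cold ∨ fan)) holds at every position 0..9, and those are all positions ever visited, so G G (¬fan → F (cold ∨ fan)) holds.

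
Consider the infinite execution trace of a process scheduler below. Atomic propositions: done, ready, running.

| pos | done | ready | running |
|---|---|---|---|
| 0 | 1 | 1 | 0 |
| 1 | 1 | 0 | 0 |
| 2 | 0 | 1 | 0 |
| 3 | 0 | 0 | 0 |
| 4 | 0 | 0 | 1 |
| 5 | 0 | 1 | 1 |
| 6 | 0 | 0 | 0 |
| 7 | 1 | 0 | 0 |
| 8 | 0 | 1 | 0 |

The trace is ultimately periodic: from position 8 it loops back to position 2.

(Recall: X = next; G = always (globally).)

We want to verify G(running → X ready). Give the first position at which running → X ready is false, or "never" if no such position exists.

5

Check running → X ready at each position in order: 0 ✓, 1 ✓, 2 ✓, 3 ✓, 4 ✓.
At position 5 the labels are {ready, running} and the next position 6 has {}, so running → X ready is false there. This is the first violation.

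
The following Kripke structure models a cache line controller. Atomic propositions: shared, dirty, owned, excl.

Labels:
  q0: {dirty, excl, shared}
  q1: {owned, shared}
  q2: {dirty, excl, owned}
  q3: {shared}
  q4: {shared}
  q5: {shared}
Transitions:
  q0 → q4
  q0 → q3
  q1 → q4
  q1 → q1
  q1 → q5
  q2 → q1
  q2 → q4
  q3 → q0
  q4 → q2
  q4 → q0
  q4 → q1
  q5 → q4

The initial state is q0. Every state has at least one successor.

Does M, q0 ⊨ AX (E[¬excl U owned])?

States satisfying E[¬excl U owned]: {q1, q2, q4, q5}.
States satisfying AX (E[¬excl U owned]): {q1, q2, q5}.
q0 ∉ Sat(AX (E[¬excl U owned])).

Violated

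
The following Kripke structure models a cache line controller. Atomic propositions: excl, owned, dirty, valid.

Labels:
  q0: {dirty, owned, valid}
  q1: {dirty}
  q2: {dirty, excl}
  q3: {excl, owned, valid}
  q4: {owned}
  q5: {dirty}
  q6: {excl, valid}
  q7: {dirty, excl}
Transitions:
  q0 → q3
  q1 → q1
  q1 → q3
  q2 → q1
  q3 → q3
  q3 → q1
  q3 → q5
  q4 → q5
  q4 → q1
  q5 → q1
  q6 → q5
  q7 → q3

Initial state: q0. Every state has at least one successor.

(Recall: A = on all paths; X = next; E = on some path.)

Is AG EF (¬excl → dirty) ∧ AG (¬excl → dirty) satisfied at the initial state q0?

States satisfying EF (¬excl → dirty): {q0, q1, q2, q3, q4, q5, q6, q7}.
States satisfying AG EF (¬excl → dirty): {q0, q1, q2, q3, q4, q5, q6, q7}.
States satisfying ¬excl → dirty: {q0, q1, q2, q3, q5, q6, q7}.
States satisfying AG (¬excl → dirty): {q0, q1, q2, q3, q5, q6, q7}.
States satisfying AG EF (¬excl → dirty) ∧ AG (¬excl → dirty): {q0, q1, q2, q3, q5, q6, q7}.
q0 ∈ Sat(AG EF (¬excl → dirty) ∧ AG (¬excl → dirty)).

Yes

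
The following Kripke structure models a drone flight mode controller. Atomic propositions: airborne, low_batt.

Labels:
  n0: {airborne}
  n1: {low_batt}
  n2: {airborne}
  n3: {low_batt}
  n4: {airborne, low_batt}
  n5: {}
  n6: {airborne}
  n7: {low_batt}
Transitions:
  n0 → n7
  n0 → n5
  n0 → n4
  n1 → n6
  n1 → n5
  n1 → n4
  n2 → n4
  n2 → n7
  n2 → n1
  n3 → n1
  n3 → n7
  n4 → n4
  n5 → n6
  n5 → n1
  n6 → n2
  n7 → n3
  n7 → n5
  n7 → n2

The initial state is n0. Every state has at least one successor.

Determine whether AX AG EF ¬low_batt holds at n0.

Violated

States satisfying AG EF ¬low_batt: ∅.
States satisfying AX AG EF ¬low_batt: ∅.
n0 ∉ Sat(AX AG EF ¬low_batt).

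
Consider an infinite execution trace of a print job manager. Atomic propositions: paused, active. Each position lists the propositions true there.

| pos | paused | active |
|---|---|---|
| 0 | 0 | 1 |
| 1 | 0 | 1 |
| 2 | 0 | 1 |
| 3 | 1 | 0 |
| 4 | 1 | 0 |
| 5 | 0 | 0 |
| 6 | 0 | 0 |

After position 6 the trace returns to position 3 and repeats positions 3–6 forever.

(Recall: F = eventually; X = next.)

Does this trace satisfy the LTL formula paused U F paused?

Walking from position 0: F paused first holds at position 0, and paused holds at every earlier position along the way, so paused U F paused holds.

Yes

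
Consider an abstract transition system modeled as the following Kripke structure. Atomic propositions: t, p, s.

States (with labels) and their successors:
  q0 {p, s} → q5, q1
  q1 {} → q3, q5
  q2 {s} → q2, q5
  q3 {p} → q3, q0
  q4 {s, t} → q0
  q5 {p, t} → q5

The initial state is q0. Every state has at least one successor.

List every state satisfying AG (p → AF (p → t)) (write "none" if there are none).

{q2, q5}

States satisfying p → AF (p → t): {q0, q1, q2, q4, q5}.
States satisfying AG (p → AF (p → t)): {q2, q5}.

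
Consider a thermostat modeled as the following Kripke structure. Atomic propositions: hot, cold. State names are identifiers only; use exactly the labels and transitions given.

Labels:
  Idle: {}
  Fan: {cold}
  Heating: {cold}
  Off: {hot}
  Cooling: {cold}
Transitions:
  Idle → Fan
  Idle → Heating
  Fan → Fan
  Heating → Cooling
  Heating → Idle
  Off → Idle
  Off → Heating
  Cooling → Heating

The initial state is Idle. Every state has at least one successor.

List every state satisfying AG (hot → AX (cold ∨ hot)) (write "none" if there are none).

{Idle, Fan, Heating, Cooling}

States satisfying hot → AX (cold ∨ hot): {Idle, Fan, Heating, Cooling}.
States satisfying AG (hot → AX (cold ∨ hot)): {Idle, Fan, Heating, Cooling}.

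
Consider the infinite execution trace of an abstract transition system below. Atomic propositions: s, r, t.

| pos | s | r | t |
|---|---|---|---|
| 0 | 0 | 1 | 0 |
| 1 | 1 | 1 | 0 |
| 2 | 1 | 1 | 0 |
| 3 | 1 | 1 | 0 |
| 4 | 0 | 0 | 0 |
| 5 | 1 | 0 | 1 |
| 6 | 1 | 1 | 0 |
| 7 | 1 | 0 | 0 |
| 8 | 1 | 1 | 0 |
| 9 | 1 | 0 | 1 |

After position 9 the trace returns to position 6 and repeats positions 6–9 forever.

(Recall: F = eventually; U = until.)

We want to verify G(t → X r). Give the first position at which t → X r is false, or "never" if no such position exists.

never

t → X r holds at every position 0..9, and those are all the positions the trace ever visits, so the invariant G(t → X r) is never violated.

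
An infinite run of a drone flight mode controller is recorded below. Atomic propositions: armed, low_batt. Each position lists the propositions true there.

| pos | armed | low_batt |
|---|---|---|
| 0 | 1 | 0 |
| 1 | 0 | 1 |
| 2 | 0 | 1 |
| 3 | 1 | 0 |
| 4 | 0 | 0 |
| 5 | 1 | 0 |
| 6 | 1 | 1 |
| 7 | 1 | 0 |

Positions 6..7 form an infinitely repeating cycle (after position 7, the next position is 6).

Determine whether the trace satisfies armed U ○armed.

No

Walking from position 0: at position 1, ○armed has not yet held and armed fails, so armed U ○armed is false.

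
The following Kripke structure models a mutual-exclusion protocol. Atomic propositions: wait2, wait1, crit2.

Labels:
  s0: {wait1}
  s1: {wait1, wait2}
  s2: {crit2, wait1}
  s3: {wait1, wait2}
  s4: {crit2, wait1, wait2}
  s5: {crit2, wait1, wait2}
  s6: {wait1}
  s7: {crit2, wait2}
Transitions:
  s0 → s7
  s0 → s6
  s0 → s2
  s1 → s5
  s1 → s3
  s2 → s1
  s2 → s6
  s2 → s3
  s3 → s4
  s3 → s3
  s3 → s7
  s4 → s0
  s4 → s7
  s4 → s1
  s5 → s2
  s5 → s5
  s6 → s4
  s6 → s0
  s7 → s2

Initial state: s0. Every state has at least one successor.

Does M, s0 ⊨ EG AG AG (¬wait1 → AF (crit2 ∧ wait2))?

States satisfying AG AG (¬wait1 → AF (crit2 ∧ wait2)): {s0, s1, s2, s3, s4, s5, s6, s7}.
States satisfying EG AG AG (¬wait1 → AF (crit2 ∧ wait2)): {s0, s1, s2, s3, s4, s5, s6, s7}.
s0 ∈ Sat(EG AG AG (¬wait1 → AF (crit2 ∧ wait2))).

Satisfied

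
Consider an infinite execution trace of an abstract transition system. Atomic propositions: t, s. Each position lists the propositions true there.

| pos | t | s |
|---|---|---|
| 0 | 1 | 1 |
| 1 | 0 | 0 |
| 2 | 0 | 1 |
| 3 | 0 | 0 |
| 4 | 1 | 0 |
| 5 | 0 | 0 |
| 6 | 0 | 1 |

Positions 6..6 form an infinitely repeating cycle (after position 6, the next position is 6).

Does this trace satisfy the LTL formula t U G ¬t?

Violated

Walking from position 0: at position 1, G ¬t has not yet held and t fails, so t U G ¬t is false.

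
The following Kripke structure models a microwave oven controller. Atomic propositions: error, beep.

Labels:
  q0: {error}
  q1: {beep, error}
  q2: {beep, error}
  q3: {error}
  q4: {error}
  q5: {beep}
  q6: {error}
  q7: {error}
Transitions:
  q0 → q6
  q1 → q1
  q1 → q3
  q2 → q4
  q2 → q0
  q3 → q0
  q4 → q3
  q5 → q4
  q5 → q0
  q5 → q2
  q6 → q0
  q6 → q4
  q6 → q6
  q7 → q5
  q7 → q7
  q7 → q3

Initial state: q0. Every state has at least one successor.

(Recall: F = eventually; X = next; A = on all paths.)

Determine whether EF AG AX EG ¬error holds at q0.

Does not hold

States satisfying AG AX EG ¬error: ∅.
States satisfying EF AG AX EG ¬error: ∅.
No suitable path/successor from q0 witnesses the formula.
q0 ∉ Sat(EF AG AX EG ¬error).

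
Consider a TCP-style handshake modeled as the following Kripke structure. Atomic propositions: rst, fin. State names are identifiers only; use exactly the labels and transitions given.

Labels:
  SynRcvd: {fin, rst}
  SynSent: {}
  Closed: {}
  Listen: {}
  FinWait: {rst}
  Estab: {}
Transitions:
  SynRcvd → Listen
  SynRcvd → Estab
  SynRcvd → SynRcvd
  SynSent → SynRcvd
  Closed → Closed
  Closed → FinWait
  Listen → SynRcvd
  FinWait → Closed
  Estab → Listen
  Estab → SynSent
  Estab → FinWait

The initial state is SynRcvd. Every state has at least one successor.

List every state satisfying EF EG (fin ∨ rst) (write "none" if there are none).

{SynRcvd, SynSent, Listen, Estab}

States satisfying EG (fin ∨ rst): {SynRcvd}.
States satisfying EF EG (fin ∨ rst): {SynRcvd, SynSent, Listen, Estab}.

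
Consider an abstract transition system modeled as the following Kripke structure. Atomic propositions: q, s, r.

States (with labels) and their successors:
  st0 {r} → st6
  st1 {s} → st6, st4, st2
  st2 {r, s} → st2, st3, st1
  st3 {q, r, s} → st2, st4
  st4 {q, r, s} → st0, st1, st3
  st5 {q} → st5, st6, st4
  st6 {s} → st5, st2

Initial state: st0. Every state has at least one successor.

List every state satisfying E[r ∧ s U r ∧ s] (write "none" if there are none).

States satisfying r ∧ s: {st2, st3, st4}.
States satisfying E[r ∧ s U r ∧ s]: {st2, st3, st4}.

{st2, st3, st4}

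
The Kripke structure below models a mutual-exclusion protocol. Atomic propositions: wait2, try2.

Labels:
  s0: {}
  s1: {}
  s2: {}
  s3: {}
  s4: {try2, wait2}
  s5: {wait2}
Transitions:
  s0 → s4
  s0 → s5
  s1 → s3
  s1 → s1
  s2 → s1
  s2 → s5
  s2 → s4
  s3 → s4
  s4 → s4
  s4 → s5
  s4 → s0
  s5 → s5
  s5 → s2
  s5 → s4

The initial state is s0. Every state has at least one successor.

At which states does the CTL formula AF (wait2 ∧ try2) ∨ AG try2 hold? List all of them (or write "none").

States satisfying wait2 ∧ try2: {s4}.
States satisfying AF (wait2 ∧ try2): {s3, s4}.
States satisfying try2: {s4}.
States satisfying AG try2: ∅.
States satisfying AF (wait2 ∧ try2) ∨ AG try2: {s3, s4}.

{s3, s4}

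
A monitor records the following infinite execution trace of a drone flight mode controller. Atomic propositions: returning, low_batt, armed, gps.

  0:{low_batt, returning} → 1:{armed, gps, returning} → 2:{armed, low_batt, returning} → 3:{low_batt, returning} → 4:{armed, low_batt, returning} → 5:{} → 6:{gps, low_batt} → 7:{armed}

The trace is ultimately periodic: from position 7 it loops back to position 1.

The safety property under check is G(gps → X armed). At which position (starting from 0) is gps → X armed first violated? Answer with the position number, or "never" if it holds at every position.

never

gps → X armed holds at every position 0..7, and those are all the positions the trace ever visits, so the invariant G(gps → X armed) is never violated.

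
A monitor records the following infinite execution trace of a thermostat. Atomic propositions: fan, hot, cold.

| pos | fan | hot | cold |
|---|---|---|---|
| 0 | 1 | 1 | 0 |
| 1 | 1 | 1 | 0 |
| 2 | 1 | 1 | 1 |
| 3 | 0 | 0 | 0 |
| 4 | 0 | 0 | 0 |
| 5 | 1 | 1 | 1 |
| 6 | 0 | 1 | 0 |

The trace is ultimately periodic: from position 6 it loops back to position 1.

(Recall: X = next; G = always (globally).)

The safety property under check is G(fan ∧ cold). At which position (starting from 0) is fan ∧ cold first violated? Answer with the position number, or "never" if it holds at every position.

0

At position 0 the labels are {fan, hot}, so fan ∧ cold is false there. This is the first violation.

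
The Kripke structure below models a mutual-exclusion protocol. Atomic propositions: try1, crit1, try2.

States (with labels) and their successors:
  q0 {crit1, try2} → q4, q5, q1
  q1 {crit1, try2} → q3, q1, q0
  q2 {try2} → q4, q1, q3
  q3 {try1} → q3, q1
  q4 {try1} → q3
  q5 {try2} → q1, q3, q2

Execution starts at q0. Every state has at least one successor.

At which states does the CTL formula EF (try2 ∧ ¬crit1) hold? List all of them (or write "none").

{q0, q1, q2, q3, q4, q5}

States satisfying try2 ∧ ¬crit1: {q2, q5}.
States satisfying EF (try2 ∧ ¬crit1): {q0, q1, q2, q3, q4, q5}.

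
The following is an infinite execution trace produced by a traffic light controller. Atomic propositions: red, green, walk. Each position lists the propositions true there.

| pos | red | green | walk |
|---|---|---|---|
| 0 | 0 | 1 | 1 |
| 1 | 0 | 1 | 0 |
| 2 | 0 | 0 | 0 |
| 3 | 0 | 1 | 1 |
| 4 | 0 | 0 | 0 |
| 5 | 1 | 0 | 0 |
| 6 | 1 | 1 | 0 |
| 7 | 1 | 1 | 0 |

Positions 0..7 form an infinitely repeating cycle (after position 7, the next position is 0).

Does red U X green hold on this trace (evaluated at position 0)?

Walking from position 0: X green first holds at position 0, and red holds at every earlier position along the way, so red U X green holds.

Holds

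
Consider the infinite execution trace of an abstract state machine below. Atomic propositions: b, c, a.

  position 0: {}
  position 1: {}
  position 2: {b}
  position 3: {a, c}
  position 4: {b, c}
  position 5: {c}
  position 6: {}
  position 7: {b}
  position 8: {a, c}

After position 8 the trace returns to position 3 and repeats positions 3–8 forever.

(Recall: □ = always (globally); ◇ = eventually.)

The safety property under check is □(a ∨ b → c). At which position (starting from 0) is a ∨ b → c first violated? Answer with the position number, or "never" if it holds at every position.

Check a ∨ b → c at each position in order: 0 ✓, 1 ✓.
At position 2 the labels are {b}, so a ∨ b → c is false there. This is the first violation.

2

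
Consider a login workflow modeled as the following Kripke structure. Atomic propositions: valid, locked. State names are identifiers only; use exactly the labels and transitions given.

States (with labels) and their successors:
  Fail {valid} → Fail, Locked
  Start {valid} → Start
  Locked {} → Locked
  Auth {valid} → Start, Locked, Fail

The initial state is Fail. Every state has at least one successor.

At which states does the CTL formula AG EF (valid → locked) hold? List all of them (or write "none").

States satisfying EF (valid → locked): {Fail, Locked, Auth}.
States satisfying AG EF (valid → locked): {Fail, Locked}.

{Fail, Locked}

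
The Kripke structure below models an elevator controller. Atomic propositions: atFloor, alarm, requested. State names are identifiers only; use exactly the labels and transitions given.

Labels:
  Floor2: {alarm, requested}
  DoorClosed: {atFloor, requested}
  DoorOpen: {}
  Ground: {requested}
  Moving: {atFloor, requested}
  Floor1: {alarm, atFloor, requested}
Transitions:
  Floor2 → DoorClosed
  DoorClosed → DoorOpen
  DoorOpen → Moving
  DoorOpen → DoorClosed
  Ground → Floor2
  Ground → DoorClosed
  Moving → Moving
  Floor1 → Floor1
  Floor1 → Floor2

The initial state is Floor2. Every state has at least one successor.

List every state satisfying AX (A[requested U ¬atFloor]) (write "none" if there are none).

States satisfying A[requested U ¬atFloor]: {Floor2, DoorClosed, DoorOpen, Ground}.
States satisfying AX (A[requested U ¬atFloor]): {Floor2, DoorClosed, Ground}.

{Floor2, DoorClosed, Ground}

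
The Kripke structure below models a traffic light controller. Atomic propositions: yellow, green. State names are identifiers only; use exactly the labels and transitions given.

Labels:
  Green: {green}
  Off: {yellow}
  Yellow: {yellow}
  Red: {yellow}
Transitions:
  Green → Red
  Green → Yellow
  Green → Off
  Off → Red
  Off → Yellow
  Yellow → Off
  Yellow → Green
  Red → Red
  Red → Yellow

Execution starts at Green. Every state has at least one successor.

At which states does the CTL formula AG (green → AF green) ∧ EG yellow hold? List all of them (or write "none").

{Off, Yellow, Red}

States satisfying green → AF green: {Green, Off, Yellow, Red}.
States satisfying AG (green → AF green): {Green, Off, Yellow, Red}.
States satisfying yellow: {Off, Yellow, Red}.
States satisfying EG yellow: {Off, Yellow, Red}.
States satisfying AG (green → AF green) ∧ EG yellow: {Off, Yellow, Red}.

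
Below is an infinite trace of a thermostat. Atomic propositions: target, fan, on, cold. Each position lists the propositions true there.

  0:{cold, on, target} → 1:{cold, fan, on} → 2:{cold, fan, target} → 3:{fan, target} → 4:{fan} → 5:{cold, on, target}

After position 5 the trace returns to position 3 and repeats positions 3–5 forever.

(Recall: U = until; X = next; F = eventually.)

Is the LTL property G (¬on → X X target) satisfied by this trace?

¬on → X X target must hold at every position from 0 onward. It fails at position 2, so G (¬on → X X target) is false.
Positions where ¬on holds: 2, 3, 4.
Check X X target at each: 2→fails, 3→ok, 4→ok.

No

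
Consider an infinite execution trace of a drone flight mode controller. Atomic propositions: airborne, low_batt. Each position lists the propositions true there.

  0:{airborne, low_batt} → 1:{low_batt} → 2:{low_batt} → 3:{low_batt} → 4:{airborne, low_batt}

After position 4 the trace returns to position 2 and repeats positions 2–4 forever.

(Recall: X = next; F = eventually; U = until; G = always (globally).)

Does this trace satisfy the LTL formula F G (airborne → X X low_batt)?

G (airborne → X X low_batt) holds at position 0, which is reachable from 0, so F G (airborne → X X low_batt) holds.

Holds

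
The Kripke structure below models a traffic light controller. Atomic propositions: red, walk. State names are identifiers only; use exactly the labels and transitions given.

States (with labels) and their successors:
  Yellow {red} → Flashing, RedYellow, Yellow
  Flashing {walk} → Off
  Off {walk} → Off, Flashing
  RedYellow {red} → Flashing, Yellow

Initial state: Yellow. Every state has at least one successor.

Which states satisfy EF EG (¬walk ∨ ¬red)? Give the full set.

States satisfying EG (¬walk ∨ ¬red): {Yellow, Flashing, Off, RedYellow}.
States satisfying EF EG (¬walk ∨ ¬red): {Yellow, Flashing, Off, RedYellow}.

{Yellow, Flashing, Off, RedYellow}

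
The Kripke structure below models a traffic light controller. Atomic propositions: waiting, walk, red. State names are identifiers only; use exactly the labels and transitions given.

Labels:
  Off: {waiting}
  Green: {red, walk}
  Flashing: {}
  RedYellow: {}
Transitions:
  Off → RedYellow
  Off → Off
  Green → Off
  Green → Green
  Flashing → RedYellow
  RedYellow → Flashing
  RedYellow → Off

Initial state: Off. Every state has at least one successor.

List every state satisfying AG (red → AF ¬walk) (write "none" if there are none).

States satisfying red → AF ¬walk: {Off, Flashing, RedYellow}.
States satisfying AG (red → AF ¬walk): {Off, Flashing, RedYellow}.

{Off, Flashing, RedYellow}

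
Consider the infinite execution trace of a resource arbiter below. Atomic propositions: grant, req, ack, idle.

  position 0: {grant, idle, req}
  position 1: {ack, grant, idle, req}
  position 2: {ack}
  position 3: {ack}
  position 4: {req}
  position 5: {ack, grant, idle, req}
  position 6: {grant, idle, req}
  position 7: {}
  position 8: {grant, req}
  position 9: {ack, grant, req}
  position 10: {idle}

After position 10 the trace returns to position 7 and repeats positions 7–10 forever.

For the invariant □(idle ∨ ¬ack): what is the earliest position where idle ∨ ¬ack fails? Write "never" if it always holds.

Check idle ∨ ¬ack at each position in order: 0 ✓, 1 ✓.
At position 2 the labels are {ack}, so idle ∨ ¬ack is false there. This is the first violation.

2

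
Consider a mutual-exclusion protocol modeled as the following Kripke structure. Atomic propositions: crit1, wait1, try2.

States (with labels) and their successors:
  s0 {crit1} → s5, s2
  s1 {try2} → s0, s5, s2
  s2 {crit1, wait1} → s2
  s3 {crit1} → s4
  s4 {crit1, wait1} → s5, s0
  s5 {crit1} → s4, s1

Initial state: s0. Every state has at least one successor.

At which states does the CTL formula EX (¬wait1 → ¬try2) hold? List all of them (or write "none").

{s0, s1, s2, s3, s4, s5}

States satisfying ¬wait1 → ¬try2: {s0, s2, s3, s4, s5}.
States satisfying EX (¬wait1 → ¬try2): {s0, s1, s2, s3, s4, s5}.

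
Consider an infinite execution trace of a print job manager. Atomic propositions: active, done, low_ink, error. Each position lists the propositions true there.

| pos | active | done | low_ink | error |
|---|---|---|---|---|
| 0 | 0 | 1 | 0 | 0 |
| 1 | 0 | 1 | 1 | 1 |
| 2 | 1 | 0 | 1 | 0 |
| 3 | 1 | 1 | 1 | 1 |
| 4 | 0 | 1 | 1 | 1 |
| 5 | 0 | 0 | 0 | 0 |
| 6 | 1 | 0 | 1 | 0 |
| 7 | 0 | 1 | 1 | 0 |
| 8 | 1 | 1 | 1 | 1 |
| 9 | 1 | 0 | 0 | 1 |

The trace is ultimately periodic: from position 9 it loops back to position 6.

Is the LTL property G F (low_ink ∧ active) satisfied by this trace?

Satisfied

F (low_ink ∧ active) holds at every position 0..9, and those are all positions ever visited, so G F (low_ink ∧ active) holds.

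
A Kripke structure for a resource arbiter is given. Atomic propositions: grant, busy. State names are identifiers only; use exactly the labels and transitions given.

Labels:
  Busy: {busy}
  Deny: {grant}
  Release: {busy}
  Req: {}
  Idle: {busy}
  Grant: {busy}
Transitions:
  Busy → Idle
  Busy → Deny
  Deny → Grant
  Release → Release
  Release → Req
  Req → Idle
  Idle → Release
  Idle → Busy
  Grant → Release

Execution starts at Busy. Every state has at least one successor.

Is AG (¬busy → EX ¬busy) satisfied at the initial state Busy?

States satisfying ¬busy → EX ¬busy: {Busy, Release, Idle, Grant}.
States satisfying AG (¬busy → EX ¬busy): ∅.
Deny is reachable from Busy and violates ¬busy → EX ¬busy, so AG fails at Busy.
Busy ∉ Sat(AG (¬busy → EX ¬busy)).

Does not hold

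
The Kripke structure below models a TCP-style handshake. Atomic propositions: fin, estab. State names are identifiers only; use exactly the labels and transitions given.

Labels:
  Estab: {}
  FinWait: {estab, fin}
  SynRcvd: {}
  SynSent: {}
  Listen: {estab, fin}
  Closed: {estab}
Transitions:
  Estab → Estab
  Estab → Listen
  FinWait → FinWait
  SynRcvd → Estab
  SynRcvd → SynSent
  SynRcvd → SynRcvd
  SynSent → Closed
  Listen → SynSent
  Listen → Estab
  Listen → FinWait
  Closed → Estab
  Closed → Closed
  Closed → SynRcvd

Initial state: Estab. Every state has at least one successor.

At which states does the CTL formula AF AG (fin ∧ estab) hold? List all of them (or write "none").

States satisfying AG (fin ∧ estab): {FinWait}.
States satisfying AF AG (fin ∧ estab): {FinWait}.

{FinWait}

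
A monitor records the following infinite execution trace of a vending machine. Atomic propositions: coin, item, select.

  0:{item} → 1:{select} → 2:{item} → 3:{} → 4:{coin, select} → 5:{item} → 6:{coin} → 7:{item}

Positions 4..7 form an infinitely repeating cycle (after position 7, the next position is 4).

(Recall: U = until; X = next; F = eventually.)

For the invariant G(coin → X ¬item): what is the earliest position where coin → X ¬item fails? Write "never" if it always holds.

4

Check coin → X ¬item at each position in order: 0 ✓, 1 ✓, 2 ✓, 3 ✓.
At position 4 the labels are {coin, select} and the next position 5 has {item}, so coin → X ¬item is false there. This is the first violation.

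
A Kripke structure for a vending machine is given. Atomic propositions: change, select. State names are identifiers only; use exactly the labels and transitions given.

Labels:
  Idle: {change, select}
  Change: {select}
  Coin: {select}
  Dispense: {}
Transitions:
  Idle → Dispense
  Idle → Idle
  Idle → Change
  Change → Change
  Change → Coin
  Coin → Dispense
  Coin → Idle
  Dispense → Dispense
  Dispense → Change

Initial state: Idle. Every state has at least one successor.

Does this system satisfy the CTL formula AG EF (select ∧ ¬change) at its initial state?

Yes

States satisfying EF (select ∧ ¬change): {Idle, Change, Coin, Dispense}.
States satisfying AG EF (select ∧ ¬change): {Idle, Change, Coin, Dispense}.
Every state reachable from Idle satisfies EF (select ∧ ¬change).
Idle ∈ Sat(AG EF (select ∧ ¬change)).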